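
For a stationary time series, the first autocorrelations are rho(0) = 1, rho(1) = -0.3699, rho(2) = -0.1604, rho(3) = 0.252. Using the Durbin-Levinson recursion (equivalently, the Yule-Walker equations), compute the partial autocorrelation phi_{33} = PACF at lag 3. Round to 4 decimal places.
\phi_{33} = 0.0590

The PACF at lag k is phi_{kk}, the last component of the solution
to the Yule-Walker system G_k phi = r_k where
  (G_k)_{ij} = rho(|i - j|), (r_k)_i = rho(i), i,j = 1..k.
Equivalently, Durbin-Levinson gives phi_{kk} iteratively:
  phi_{11} = rho(1)
  phi_{kk} = [rho(k) - sum_{j=1..k-1} phi_{k-1,j} rho(k-j)]
            / [1 - sum_{j=1..k-1} phi_{k-1,j} rho(j)],
  phi_{k,j} = phi_{k-1,j} - phi_{kk} phi_{k-1,k-j},  j = 1..k-1.
Step k = 1:
  phi_11 = rho(1) = -0.3699.
Step k = 2:
  phi_22 = [rho(2) - phi_11 rho(1)] / [1 - phi_11 rho(1)] = [-0.1604 - (-0.3699)(-0.3699)] / [1 - (-0.3699)(-0.3699)]
         = -0.29722601 / 0.86317399 = -0.344341.
  Update: phi_21 = phi_11 - phi_22 phi_11 = -0.3699 - (-0.344341)(-0.3699) = -0.497272.
Step k = 3:
  phi_33 = [rho(3) - phi_21 rho(2) - phi_22 rho(1)] / [1 - phi_21 rho(1) - phi_22 rho(2)]
    numerator   = 0.252 - (-0.497272)(-0.1604) - (-0.344341)(-0.3699) = 0.04486597
    denominator = 1 - (-0.497272)(-0.3699) - (-0.344341)(-0.1604) = 0.76082695
  phi_33 = 0.04486597 / 0.76082695 = 0.059.
Therefore phi_{33} = 0.0590.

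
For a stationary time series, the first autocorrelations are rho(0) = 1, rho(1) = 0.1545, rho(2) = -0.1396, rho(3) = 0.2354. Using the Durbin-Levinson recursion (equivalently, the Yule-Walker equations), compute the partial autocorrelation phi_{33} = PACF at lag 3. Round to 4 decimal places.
\phi_{33} = 0.3019

The PACF at lag k is phi_{kk}, the last component of the solution
to the Yule-Walker system G_k phi = r_k where
  (G_k)_{ij} = rho(|i - j|), (r_k)_i = rho(i), i,j = 1..k.
Equivalently, Durbin-Levinson gives phi_{kk} iteratively:
  phi_{11} = rho(1)
  phi_{kk} = [rho(k) - sum_{j=1..k-1} phi_{k-1,j} rho(k-j)]
            / [1 - sum_{j=1..k-1} phi_{k-1,j} rho(j)],
  phi_{k,j} = phi_{k-1,j} - phi_{kk} phi_{k-1,k-j},  j = 1..k-1.
Step k = 1:
  phi_11 = rho(1) = 0.1545.
Step k = 2:
  phi_22 = [rho(2) - phi_11 rho(1)] / [1 - phi_11 rho(1)] = [-0.1396 - (0.1545)(0.1545)] / [1 - (0.1545)(0.1545)]
         = -0.16347025 / 0.97612975 = -0.167468.
  Update: phi_21 = phi_11 - phi_22 phi_11 = 0.1545 - (-0.167468)(0.1545) = 0.180374.
Step k = 3:
  phi_33 = [rho(3) - phi_21 rho(2) - phi_22 rho(1)] / [1 - phi_21 rho(1) - phi_22 rho(2)]
    numerator   = 0.2354 - (0.180374)(-0.1396) - (-0.167468)(0.1545) = 0.28645394
    denominator = 1 - (0.180374)(0.1545) - (-0.167468)(-0.1396) = 0.94875376
  phi_33 = 0.28645394 / 0.94875376 = 0.3019.
Therefore phi_{33} = 0.3019.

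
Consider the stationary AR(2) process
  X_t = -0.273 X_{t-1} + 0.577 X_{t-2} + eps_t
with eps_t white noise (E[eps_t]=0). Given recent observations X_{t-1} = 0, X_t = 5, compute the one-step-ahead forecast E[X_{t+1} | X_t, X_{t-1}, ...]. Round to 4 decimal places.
E[X_{t+1} \mid \mathcal F_t] = -1.3650

For an AR(p) model X_t = c + sum_i phi_i X_{t-i} + eps_t, the
one-step-ahead conditional mean is
  E[X_{t+1} | X_t, ...] = c + sum_i phi_i X_{t+1-i}.
Substitute known values:
  E[X_{t+1} | ...] = (-0.273) * (5) + (0.577) * (0)
                   = -1.3650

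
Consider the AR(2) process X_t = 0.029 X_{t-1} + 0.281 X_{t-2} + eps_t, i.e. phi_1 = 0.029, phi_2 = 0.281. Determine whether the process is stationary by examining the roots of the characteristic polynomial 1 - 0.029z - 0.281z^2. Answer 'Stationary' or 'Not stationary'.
\text{Stationary}

The AR(p) characteristic polynomial is P(z) = 1 - 0.029z - 0.281z^2.
Stationarity requires all roots to lie outside the unit circle, i.e. |z| > 1 for every root.
Set 1 + (-0.029) z + (-0.281) z^2 = 0, i.e. a z^2 + b z + c = 0 with a = -0.281, b = -0.029, c = 1.
Discriminant D = b^2 - 4ac = (-0.029)^2 - 4*(-0.281)*1 = 0.000841 - (-1.124) = 1.124841.
D >= 0, so the roots are real: z = (-b +/- sqrt(D)) / (2a) = (0.029 +/- 1.060585) / (-0.562).
  z_1 = (0.029 + 1.060585) / (-0.562) = -1.9388,   |z_1| = 1.9388.
  z_2 = (0.029 - 1.060585) / (-0.562) = 1.8356,   |z_2| = 1.8356.
Moduli of all roots: 1.9388, 1.8356.
All moduli strictly greater than 1? Yes.
Verdict: Stationary.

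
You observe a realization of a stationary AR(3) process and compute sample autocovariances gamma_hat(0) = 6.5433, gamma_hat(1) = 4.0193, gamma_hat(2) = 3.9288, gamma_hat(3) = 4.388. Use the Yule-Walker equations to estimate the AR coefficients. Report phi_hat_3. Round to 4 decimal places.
\hat\phi_{3} = 0.3940

The Yule-Walker equations for an AR(p) process read, in matrix form,
  Gamma_p phi = r_p,   with   (Gamma_p)_{ij} = gamma(|i - j|),
                       (r_p)_i = gamma(i),   i,j = 1..p.
Substitute the sample gammas (Toeplitz matrix and right-hand side of size 3):
  Gamma_p = [[6.5433, 4.0193, 3.9288], [4.0193, 6.5433, 4.0193], [3.9288, 4.0193, 6.5433]]
  r_p     = [4.0193, 3.9288, 4.388]
Written out (R1..R3):
  (R1) 6.5433 phi_1 + 4.0193 phi_2 + 3.9288 phi_3 = 4.0193
  (R2) 4.0193 phi_1 + 6.5433 phi_2 + 4.0193 phi_3 = 3.9288
  (R3) 3.9288 phi_1 + 4.0193 phi_2 + 6.5433 phi_3 = 4.388
Gaussian elimination:
  R2 <- R2 - (4.0193/6.5433) R1 = R2 - (0.614262) R1:  4.074397 phi_2 + 1.605988 phi_3 = 1.459897
  R3 <- R3 - (3.9288/6.5433) R1 = R3 - (0.600431) R1:  1.605988 phi_2 + 4.184327 phi_3 = 1.974688
  R3 <- R3 - (1.605988/4.074397) R2 = R3 - (0.394166) R2:  3.551301 phi_3 = 1.399246
Back-substitution:
  phi_hat_3 = 1.399246 / 3.551301 = 0.394009
  phi_hat_2 = (1.459897 - (1.605988)(0.394009)) / 4.074397 = 0.203005
  phi_hat_1 = (4.0193 - (4.0193)(0.203005) - (3.9288)(0.394009)) / 6.5433 = 0.252988
So phi_hat = [0.2530, 0.2030, 0.3940].
Therefore phi_hat_3 = 0.3940.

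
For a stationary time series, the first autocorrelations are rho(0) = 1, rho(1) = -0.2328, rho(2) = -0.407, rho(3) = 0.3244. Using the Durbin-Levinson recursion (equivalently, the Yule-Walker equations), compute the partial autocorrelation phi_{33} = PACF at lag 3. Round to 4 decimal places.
\phi_{33} = 0.0970

The PACF at lag k is phi_{kk}, the last component of the solution
to the Yule-Walker system G_k phi = r_k where
  (G_k)_{ij} = rho(|i - j|), (r_k)_i = rho(i), i,j = 1..k.
Equivalently, Durbin-Levinson gives phi_{kk} iteratively:
  phi_{11} = rho(1)
  phi_{kk} = [rho(k) - sum_{j=1..k-1} phi_{k-1,j} rho(k-j)]
            / [1 - sum_{j=1..k-1} phi_{k-1,j} rho(j)],
  phi_{k,j} = phi_{k-1,j} - phi_{kk} phi_{k-1,k-j},  j = 1..k-1.
Step k = 1:
  phi_11 = rho(1) = -0.2328.
Step k = 2:
  phi_22 = [rho(2) - phi_11 rho(1)] / [1 - phi_11 rho(1)] = [-0.407 - (-0.2328)(-0.2328)] / [1 - (-0.2328)(-0.2328)]
         = -0.46119584 / 0.94580416 = -0.487623.
  Update: phi_21 = phi_11 - phi_22 phi_11 = -0.2328 - (-0.487623)(-0.2328) = -0.346319.
Step k = 3:
  phi_33 = [rho(3) - phi_21 rho(2) - phi_22 rho(1)] / [1 - phi_21 rho(1) - phi_22 rho(2)]
    numerator   = 0.3244 - (-0.346319)(-0.407) - (-0.487623)(-0.2328) = 0.06992969
    denominator = 1 - (-0.346319)(-0.2328) - (-0.487623)(-0.407) = 0.72091447
  phi_33 = 0.06992969 / 0.72091447 = 0.097.
Therefore phi_{33} = 0.0970.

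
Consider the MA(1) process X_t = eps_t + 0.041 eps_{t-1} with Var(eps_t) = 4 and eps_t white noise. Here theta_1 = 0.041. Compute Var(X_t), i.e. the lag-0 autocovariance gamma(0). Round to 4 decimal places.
\gamma(0) = 4.0067

For an MA(q) process X_t = eps_t + sum_i theta_i eps_{t-i} with
Var(eps_t) = sigma^2, the variance is
  gamma(0) = sigma^2 * (1 + sum_i theta_i^2).
  sum_i theta_i^2 = (0.041)^2 = 0.001681.
  gamma(0) = 4 * (1 + 0.001681) = 4 * 1.001681 = 4.006724, which rounds to 4.0067.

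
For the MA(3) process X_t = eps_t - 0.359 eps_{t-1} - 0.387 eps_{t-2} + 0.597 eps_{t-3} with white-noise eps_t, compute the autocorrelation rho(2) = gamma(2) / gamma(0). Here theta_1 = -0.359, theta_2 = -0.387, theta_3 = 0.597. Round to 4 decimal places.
\rho(2) = -0.3678

For an MA(q) process with theta_0 = 1, the autocovariance is
  gamma(k) = sigma^2 * sum_{i=0..q-k} theta_i * theta_{i+k},
and rho(k) = gamma(k) / gamma(0). Sigma^2 cancels.
  numerator   = (1)*(-0.387) + (-0.359)*(0.597) = -0.601323.
  denominator = (1)^2 + (-0.359)^2 + (-0.387)^2 + (0.597)^2 = 1.635059.
  rho(2) = -0.601323 / 1.635059 = -0.3678.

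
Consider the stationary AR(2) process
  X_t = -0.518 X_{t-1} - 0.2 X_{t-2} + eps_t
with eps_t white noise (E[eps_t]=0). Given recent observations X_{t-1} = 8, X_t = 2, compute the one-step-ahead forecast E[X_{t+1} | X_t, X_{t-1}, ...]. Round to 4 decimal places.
E[X_{t+1} \mid \mathcal F_t] = -2.6360

For an AR(p) model X_t = c + sum_i phi_i X_{t-i} + eps_t, the
one-step-ahead conditional mean is
  E[X_{t+1} | X_t, ...] = c + sum_i phi_i X_{t+1-i}.
Substitute known values:
  E[X_{t+1} | ...] = (-0.518) * (2) + (-0.2) * (8)
                   = -2.6360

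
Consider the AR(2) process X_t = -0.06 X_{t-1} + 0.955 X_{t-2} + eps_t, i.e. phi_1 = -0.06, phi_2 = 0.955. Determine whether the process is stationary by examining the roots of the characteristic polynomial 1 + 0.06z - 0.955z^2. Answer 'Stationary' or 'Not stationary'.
\text{Not stationary}

The AR(p) characteristic polynomial is P(z) = 1 + 0.06z - 0.955z^2.
Stationarity requires all roots to lie outside the unit circle, i.e. |z| > 1 for every root.
Set 1 + (0.06) z + (-0.955) z^2 = 0, i.e. a z^2 + b z + c = 0 with a = -0.955, b = 0.06, c = 1.
Discriminant D = b^2 - 4ac = (0.06)^2 - 4*(-0.955)*1 = 0.0036 - (-3.82) = 3.8236.
D >= 0, so the roots are real: z = (-b +/- sqrt(D)) / (2a) = (-0.06 +/- 1.955403) / (-1.91).
  z_1 = (-0.06 + 1.955403) / (-1.91) = -0.9924,   |z_1| = 0.9924.
  z_2 = (-0.06 - 1.955403) / (-1.91) = 1.0552,   |z_2| = 1.0552.
Moduli of all roots: 0.9924, 1.0552.
All moduli strictly greater than 1? No.
Verdict: Not stationary.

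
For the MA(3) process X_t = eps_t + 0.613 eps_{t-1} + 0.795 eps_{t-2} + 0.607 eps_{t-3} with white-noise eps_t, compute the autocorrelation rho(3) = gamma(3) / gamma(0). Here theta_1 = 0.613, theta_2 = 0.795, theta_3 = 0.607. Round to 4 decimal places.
\rho(3) = 0.2554

For an MA(q) process with theta_0 = 1, the autocovariance is
  gamma(k) = sigma^2 * sum_{i=0..q-k} theta_i * theta_{i+k},
and rho(k) = gamma(k) / gamma(0). Sigma^2 cancels.
  numerator   = (1)*(0.607) = 0.607.
  denominator = (1)^2 + (0.613)^2 + (0.795)^2 + (0.607)^2 = 2.376243.
  rho(3) = 0.607 / 2.376243 = 0.2554.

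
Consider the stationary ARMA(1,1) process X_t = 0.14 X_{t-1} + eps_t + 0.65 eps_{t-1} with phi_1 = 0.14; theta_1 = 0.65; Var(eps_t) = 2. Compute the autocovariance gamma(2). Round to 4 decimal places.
\gamma(2) = 0.2462

Multiply the model equation by X_{t-k} and take expectations. With theta_0 = psi_0 = 1 and psi_j the MA(infinity) weights, this gives
  gamma(k) - sum_i phi_i gamma(k-i) = c_k,
  c_k = sigma^2 * sum_{j=k..q} theta_j psi_{j-k}   (c_k = 0 for k > q),
using gamma(-m) = gamma(m).
psi-weights needed (psi_j = theta_j + sum_i phi_i psi_{j-i}):
  psi_1 = theta_1 + phi_1 = 0.65 + (0.14) = 0.79
Right-hand sides:
  c_0 = sigma^2 (1 + theta_1 psi_1) = 2 * (1 + (0.65)(0.79)) = 2 * 1.5135 = 3.027
  c_1 = sigma^2 theta_1 = 2 * (0.65) = 1.3
  c_2 = 0
Equations for k = 0 and k = 1 (AR order 1):
  gamma(0) = phi_1 gamma(1) + c_0
  gamma(1) = phi_1 gamma(0) + c_1
Substituting the second into the first: gamma(0) (1 - phi_1^2) = c_0 + phi_1 c_1, so
  gamma(0) = (c_0 + phi_1 c_1) / (1 - phi_1^2) = (3.027 + (0.14)(1.3)) / (1 - (0.14)^2) = 3.209 / 0.9804 = 3.273154.
  gamma(1) = phi_1 gamma(0) + c_1 = (0.14)(3.273154) + (1.3) = 1.758242.
For k = 2 (> q): gamma(2) = phi_1 gamma(1) = (0.14)(1.758242) = 0.246154.
Therefore gamma(2) = 0.2462 (to 4 decimal places).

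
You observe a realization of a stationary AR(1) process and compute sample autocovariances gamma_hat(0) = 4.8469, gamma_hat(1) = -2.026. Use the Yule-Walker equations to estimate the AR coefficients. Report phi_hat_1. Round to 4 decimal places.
\hat\phi_{1} = -0.4180

The Yule-Walker equations for an AR(p) process read, in matrix form,
  Gamma_p phi = r_p,   with   (Gamma_p)_{ij} = gamma(|i - j|),
                       (r_p)_i = gamma(i),   i,j = 1..p.
Substitute the sample gammas (Toeplitz matrix and right-hand side of size 1):
  Gamma_p = [[4.8469]]
  r_p     = [-2.026]
With p = 1 this is the single equation gamma(0) phi_1 = gamma(1):
  phi_hat_1 = gamma(1) / gamma(0) = -2.026 / 4.8469 = -0.4180.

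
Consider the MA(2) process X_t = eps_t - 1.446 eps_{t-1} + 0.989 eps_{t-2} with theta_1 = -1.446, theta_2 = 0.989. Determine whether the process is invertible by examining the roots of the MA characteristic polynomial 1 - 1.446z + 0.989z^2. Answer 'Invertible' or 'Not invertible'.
\text{Invertible}

The MA(q) characteristic polynomial is P(z) = 1 - 1.446z + 0.989z^2.
Invertibility requires all roots to lie outside the unit circle, i.e. |z| > 1 for every root.
Set 1 + (-1.446) z + (0.989) z^2 = 0, i.e. a z^2 + b z + c = 0 with a = 0.989, b = -1.446, c = 1.
Discriminant D = b^2 - 4ac = (-1.446)^2 - 4*(0.989)*1 = 2.090916 - (3.956) = -1.865084.
D < 0, so the roots are the complex-conjugate pair z = (-b +/- i sqrt(-D)) / (2a) = 0.731 +/- 0.6904i.
For a conjugate pair |z|^2 = z * conj(z) = (product of roots) = c/a = 1/(0.989) = 1.011122, so |z| = sqrt(1.011122) = 1.0055 for both roots.
Moduli of all roots: 1.0055, 1.0055.
All moduli strictly greater than 1? Yes.
Verdict: Invertible.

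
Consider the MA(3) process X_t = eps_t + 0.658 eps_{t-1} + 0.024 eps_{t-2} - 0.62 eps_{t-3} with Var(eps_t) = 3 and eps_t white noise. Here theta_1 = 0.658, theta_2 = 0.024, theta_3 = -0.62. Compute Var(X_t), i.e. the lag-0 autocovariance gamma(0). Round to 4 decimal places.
\gamma(0) = 5.4538

For an MA(q) process X_t = eps_t + sum_i theta_i eps_{t-i} with
Var(eps_t) = sigma^2, the variance is
  gamma(0) = sigma^2 * (1 + sum_i theta_i^2).
  sum_i theta_i^2 = (0.658)^2 + (0.024)^2 + (-0.62)^2 = 0.432964 + 0.000576 + 0.3844 = 0.81794.
  gamma(0) = 3 * (1 + 0.81794) = 3 * 1.81794 = 5.45382, which rounds to 5.4538.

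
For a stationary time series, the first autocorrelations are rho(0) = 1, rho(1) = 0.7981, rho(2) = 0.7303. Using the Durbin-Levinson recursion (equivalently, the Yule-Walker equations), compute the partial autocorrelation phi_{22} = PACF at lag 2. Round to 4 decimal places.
\phi_{22} = 0.2571

The PACF at lag k is phi_{kk}, the last component of the solution
to the Yule-Walker system G_k phi = r_k where
  (G_k)_{ij} = rho(|i - j|), (r_k)_i = rho(i), i,j = 1..k.
Equivalently, Durbin-Levinson gives phi_{kk} iteratively:
  phi_{11} = rho(1)
  phi_{kk} = [rho(k) - sum_{j=1..k-1} phi_{k-1,j} rho(k-j)]
            / [1 - sum_{j=1..k-1} phi_{k-1,j} rho(j)],
  phi_{k,j} = phi_{k-1,j} - phi_{kk} phi_{k-1,k-j},  j = 1..k-1.
Step k = 1:
  phi_11 = rho(1) = 0.7981.
Step k = 2:
  phi_22 = [rho(2) - phi_11 rho(1)] / [1 - phi_11 rho(1)] = [0.7303 - (0.7981)(0.7981)] / [1 - (0.7981)(0.7981)]
         = 0.09333639 / 0.36303639 = 0.2571.
Therefore phi_{22} = 0.2571.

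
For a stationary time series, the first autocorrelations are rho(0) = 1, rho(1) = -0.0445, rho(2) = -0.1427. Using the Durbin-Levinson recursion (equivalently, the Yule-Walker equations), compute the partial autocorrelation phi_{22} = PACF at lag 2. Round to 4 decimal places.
\phi_{22} = -0.1450

The PACF at lag k is phi_{kk}, the last component of the solution
to the Yule-Walker system G_k phi = r_k where
  (G_k)_{ij} = rho(|i - j|), (r_k)_i = rho(i), i,j = 1..k.
Equivalently, Durbin-Levinson gives phi_{kk} iteratively:
  phi_{11} = rho(1)
  phi_{kk} = [rho(k) - sum_{j=1..k-1} phi_{k-1,j} rho(k-j)]
            / [1 - sum_{j=1..k-1} phi_{k-1,j} rho(j)],
  phi_{k,j} = phi_{k-1,j} - phi_{kk} phi_{k-1,k-j},  j = 1..k-1.
Step k = 1:
  phi_11 = rho(1) = -0.0445.
Step k = 2:
  phi_22 = [rho(2) - phi_11 rho(1)] / [1 - phi_11 rho(1)] = [-0.1427 - (-0.0445)(-0.0445)] / [1 - (-0.0445)(-0.0445)]
         = -0.14468025 / 0.99801975 = -0.145.
Therefore phi_{22} = -0.1450.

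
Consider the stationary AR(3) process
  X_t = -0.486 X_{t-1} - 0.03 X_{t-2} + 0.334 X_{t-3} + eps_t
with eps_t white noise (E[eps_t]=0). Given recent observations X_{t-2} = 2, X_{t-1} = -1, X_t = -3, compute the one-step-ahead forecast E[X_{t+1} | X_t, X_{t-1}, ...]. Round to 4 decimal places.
E[X_{t+1} \mid \mathcal F_t] = 2.1560

For an AR(p) model X_t = c + sum_i phi_i X_{t-i} + eps_t, the
one-step-ahead conditional mean is
  E[X_{t+1} | X_t, ...] = c + sum_i phi_i X_{t+1-i}.
Substitute known values:
  E[X_{t+1} | ...] = (-0.486) * (-3) + (-0.03) * (-1) + (0.334) * (2)
                   = 2.1560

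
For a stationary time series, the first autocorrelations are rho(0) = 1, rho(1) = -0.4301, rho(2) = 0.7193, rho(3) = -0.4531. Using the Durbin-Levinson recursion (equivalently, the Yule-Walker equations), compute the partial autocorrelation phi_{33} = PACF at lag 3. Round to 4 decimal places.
\phi_{33} = -0.1390

The PACF at lag k is phi_{kk}, the last component of the solution
to the Yule-Walker system G_k phi = r_k where
  (G_k)_{ij} = rho(|i - j|), (r_k)_i = rho(i), i,j = 1..k.
Equivalently, Durbin-Levinson gives phi_{kk} iteratively:
  phi_{11} = rho(1)
  phi_{kk} = [rho(k) - sum_{j=1..k-1} phi_{k-1,j} rho(k-j)]
            / [1 - sum_{j=1..k-1} phi_{k-1,j} rho(j)],
  phi_{k,j} = phi_{k-1,j} - phi_{kk} phi_{k-1,k-j},  j = 1..k-1.
Step k = 1:
  phi_11 = rho(1) = -0.4301.
Step k = 2:
  phi_22 = [rho(2) - phi_11 rho(1)] / [1 - phi_11 rho(1)] = [0.7193 - (-0.4301)(-0.4301)] / [1 - (-0.4301)(-0.4301)]
         = 0.53431399 / 0.81501399 = 0.655589.
  Update: phi_21 = phi_11 - phi_22 phi_11 = -0.4301 - (0.655589)(-0.4301) = -0.148131.
Step k = 3:
  phi_33 = [rho(3) - phi_21 rho(2) - phi_22 rho(1)] / [1 - phi_21 rho(1) - phi_22 rho(2)]
    numerator   = -0.4531 - (-0.148131)(0.7193) - (0.655589)(-0.4301) = -0.06458045
    denominator = 1 - (-0.148131)(-0.4301) - (0.655589)(0.7193) = 0.46472376
  phi_33 = -0.06458045 / 0.46472376 = -0.139.
Therefore phi_{33} = -0.1390.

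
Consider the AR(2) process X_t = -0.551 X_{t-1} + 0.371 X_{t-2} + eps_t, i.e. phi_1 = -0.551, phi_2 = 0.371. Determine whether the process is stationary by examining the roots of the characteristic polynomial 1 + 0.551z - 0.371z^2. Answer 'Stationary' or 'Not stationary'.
\text{Stationary}

The AR(p) characteristic polynomial is P(z) = 1 + 0.551z - 0.371z^2.
Stationarity requires all roots to lie outside the unit circle, i.e. |z| > 1 for every root.
Set 1 + (0.551) z + (-0.371) z^2 = 0, i.e. a z^2 + b z + c = 0 with a = -0.371, b = 0.551, c = 1.
Discriminant D = b^2 - 4ac = (0.551)^2 - 4*(-0.371)*1 = 0.303601 - (-1.484) = 1.787601.
D >= 0, so the roots are real: z = (-b +/- sqrt(D)) / (2a) = (-0.551 +/- 1.337012) / (-0.742).
  z_1 = (-0.551 + 1.337012) / (-0.742) = -1.0593,   |z_1| = 1.0593.
  z_2 = (-0.551 - 1.337012) / (-0.742) = 2.5445,   |z_2| = 2.5445.
Moduli of all roots: 1.0593, 2.5445.
All moduli strictly greater than 1? Yes.
Verdict: Stationary.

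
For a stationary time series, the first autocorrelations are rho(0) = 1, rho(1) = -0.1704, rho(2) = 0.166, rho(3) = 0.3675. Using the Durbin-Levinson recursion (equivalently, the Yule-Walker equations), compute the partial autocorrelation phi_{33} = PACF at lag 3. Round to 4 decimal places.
\phi_{33} = 0.4370

The PACF at lag k is phi_{kk}, the last component of the solution
to the Yule-Walker system G_k phi = r_k where
  (G_k)_{ij} = rho(|i - j|), (r_k)_i = rho(i), i,j = 1..k.
Equivalently, Durbin-Levinson gives phi_{kk} iteratively:
  phi_{11} = rho(1)
  phi_{kk} = [rho(k) - sum_{j=1..k-1} phi_{k-1,j} rho(k-j)]
            / [1 - sum_{j=1..k-1} phi_{k-1,j} rho(j)],
  phi_{k,j} = phi_{k-1,j} - phi_{kk} phi_{k-1,k-j},  j = 1..k-1.
Step k = 1:
  phi_11 = rho(1) = -0.1704.
Step k = 2:
  phi_22 = [rho(2) - phi_11 rho(1)] / [1 - phi_11 rho(1)] = [0.166 - (-0.1704)(-0.1704)] / [1 - (-0.1704)(-0.1704)]
         = 0.13696384 / 0.97096384 = 0.14106.
  Update: phi_21 = phi_11 - phi_22 phi_11 = -0.1704 - (0.14106)(-0.1704) = -0.146363.
Step k = 3:
  phi_33 = [rho(3) - phi_21 rho(2) - phi_22 rho(1)] / [1 - phi_21 rho(1) - phi_22 rho(2)]
    numerator   = 0.3675 - (-0.146363)(0.166) - (0.14106)(-0.1704) = 0.4158329
    denominator = 1 - (-0.146363)(-0.1704) - (0.14106)(0.166) = 0.95164377
  phi_33 = 0.4158329 / 0.95164377 = 0.437.
Therefore phi_{33} = 0.4370.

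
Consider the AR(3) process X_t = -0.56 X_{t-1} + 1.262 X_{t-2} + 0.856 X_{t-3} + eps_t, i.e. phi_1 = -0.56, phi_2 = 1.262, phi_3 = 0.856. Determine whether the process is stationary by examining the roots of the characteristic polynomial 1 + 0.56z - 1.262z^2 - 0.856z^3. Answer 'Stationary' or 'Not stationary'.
\text{Not stationary}

The AR(p) characteristic polynomial is P(z) = 1 + 0.56z - 1.262z^2 - 0.856z^3.
Stationarity requires all roots to lie outside the unit circle, i.e. |z| > 1 for every root.
Degree 3: look for a simple real root z0 first, then factor out (1 - z/z0) and solve the remaining quadratic.
Testing z0 = -1.25: P(-1.25) = 1 + (0.56)(-1.25) + (-1.262)(-1.25)^2 + (-0.856)(-1.25)^3
  = 1 + (-0.7) + (-1.971875) + (1.671875) = 0.  So z_0 = -1.25 is a root, |z_0| = 1.25.
Divide out the factor (1 + 0.8 z) = (1 - z/z0) (since 1/z0 = -0.8):
  P(z) = (1 + 0.8 z)(1 + (-0.24) z + (-1.07) z^2)
  [check: z-coef -0.24 - (-0.8) = 0.56; z^2-coef -1.07 - (-0.8)(-0.24) = -1.262; z^3-coef -(-0.8)(-1.07) = -0.856.]
Remaining roots from the quadratic factor 1 + (-0.24) z + (-1.07) z^2:
  Set 1 + (-0.24) z + (-1.07) z^2 = 0, i.e. a z^2 + b z + c = 0 with a = -1.07, b = -0.24, c = 1.
  Discriminant D = b^2 - 4ac = (-0.24)^2 - 4*(-1.07)*1 = 0.0576 - (-4.28) = 4.3376.
  D >= 0, so the roots are real: z = (-b +/- sqrt(D)) / (2a) = (0.24 +/- 2.082691) / (-2.14).
    z_1 = (0.24 + 2.082691) / (-2.14) = -1.0854,   |z_1| = 1.0854.
    z_2 = (0.24 - 2.082691) / (-2.14) = 0.8611,   |z_2| = 0.8611.
Moduli of all roots: 1.2500, 1.0854, 0.8611.
All moduli strictly greater than 1? No.
Verdict: Not stationary.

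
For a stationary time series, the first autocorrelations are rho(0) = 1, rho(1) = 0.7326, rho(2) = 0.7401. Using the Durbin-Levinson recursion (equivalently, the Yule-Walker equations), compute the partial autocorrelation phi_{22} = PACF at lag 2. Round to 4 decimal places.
\phi_{22} = 0.4390

The PACF at lag k is phi_{kk}, the last component of the solution
to the Yule-Walker system G_k phi = r_k where
  (G_k)_{ij} = rho(|i - j|), (r_k)_i = rho(i), i,j = 1..k.
Equivalently, Durbin-Levinson gives phi_{kk} iteratively:
  phi_{11} = rho(1)
  phi_{kk} = [rho(k) - sum_{j=1..k-1} phi_{k-1,j} rho(k-j)]
            / [1 - sum_{j=1..k-1} phi_{k-1,j} rho(j)],
  phi_{k,j} = phi_{k-1,j} - phi_{kk} phi_{k-1,k-j},  j = 1..k-1.
Step k = 1:
  phi_11 = rho(1) = 0.7326.
Step k = 2:
  phi_22 = [rho(2) - phi_11 rho(1)] / [1 - phi_11 rho(1)] = [0.7401 - (0.7326)(0.7326)] / [1 - (0.7326)(0.7326)]
         = 0.20339724 / 0.46329724 = 0.439.
Therefore phi_{22} = 0.4390.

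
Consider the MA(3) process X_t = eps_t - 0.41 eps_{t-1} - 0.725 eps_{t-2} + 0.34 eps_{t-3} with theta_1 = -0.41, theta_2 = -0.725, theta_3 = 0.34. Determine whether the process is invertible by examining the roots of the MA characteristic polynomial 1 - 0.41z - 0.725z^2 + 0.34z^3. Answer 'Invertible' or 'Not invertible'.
\text{Invertible}

The MA(q) characteristic polynomial is P(z) = 1 - 0.41z - 0.725z^2 + 0.34z^3.
Invertibility requires all roots to lie outside the unit circle, i.e. |z| > 1 for every root.
Degree 3: look for a simple real root z0 first, then factor out (1 - z/z0) and solve the remaining quadratic.
Testing z0 = 2: P(2) = 1 + (-0.41)(2) + (-0.725)(2)^2 + (0.34)(2)^3
  = 1 + (-0.82) + (-2.9) + (2.72) = 0.  So z_0 = 2 is a root, |z_0| = 2.
Divide out the factor (1 - 0.5 z) = (1 - z/z0) (since 1/z0 = 0.5):
  P(z) = (1 - 0.5 z)(1 + (0.09) z + (-0.68) z^2)
  [check: z-coef 0.09 - (0.5) = -0.41; z^2-coef -0.68 - (0.5)(0.09) = -0.725; z^3-coef -(0.5)(-0.68) = 0.34.]
Remaining roots from the quadratic factor 1 + (0.09) z + (-0.68) z^2:
  Set 1 + (0.09) z + (-0.68) z^2 = 0, i.e. a z^2 + b z + c = 0 with a = -0.68, b = 0.09, c = 1.
  Discriminant D = b^2 - 4ac = (0.09)^2 - 4*(-0.68)*1 = 0.0081 - (-2.72) = 2.7281.
  D >= 0, so the roots are real: z = (-b +/- sqrt(D)) / (2a) = (-0.09 +/- 1.651696) / (-1.36).
    z_1 = (-0.09 + 1.651696) / (-1.36) = -1.1483,   |z_1| = 1.1483.
    z_2 = (-0.09 - 1.651696) / (-1.36) = 1.2807,   |z_2| = 1.2807.
Moduli of all roots: 2.0000, 1.1483, 1.2807.
All moduli strictly greater than 1? Yes.
Verdict: Invertible.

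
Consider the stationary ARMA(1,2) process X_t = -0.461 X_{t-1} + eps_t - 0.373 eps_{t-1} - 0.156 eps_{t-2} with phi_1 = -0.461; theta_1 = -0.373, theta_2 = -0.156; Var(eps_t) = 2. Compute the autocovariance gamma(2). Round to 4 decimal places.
\gamma(2) = 0.6608

Multiply the model equation by X_{t-k} and take expectations. With theta_0 = psi_0 = 1 and psi_j the MA(infinity) weights, this gives
  gamma(k) - sum_i phi_i gamma(k-i) = c_k,
  c_k = sigma^2 * sum_{j=k..q} theta_j psi_{j-k}   (c_k = 0 for k > q),
using gamma(-m) = gamma(m).
psi-weights needed (psi_j = theta_j + sum_i phi_i psi_{j-i}):
  psi_1 = theta_1 + phi_1 = -0.373 + (-0.461) = -0.834
  psi_2 = theta_2 + phi_1 psi_1 = -0.156 + (-0.461)(-0.834) = 0.228474
Right-hand sides:
  c_0 = sigma^2 (1 + theta_1 psi_1 + theta_2 psi_2) = 2 * (1 + (-0.373)(-0.834) + (-0.156)(0.228474)) = 2 * 1.27544 = 2.55088
  c_1 = sigma^2 (theta_1 + theta_2 psi_1) = 2 * (-0.373 + (-0.156)(-0.834)) = -0.485792
  c_2 = sigma^2 theta_2 = 2 * (-0.156) = -0.312
Equations for k = 0 and k = 1 (AR order 1):
  gamma(0) = phi_1 gamma(1) + c_0
  gamma(1) = phi_1 gamma(0) + c_1
Substituting the second into the first: gamma(0) (1 - phi_1^2) = c_0 + phi_1 c_1, so
  gamma(0) = (c_0 + phi_1 c_1) / (1 - phi_1^2) = (2.55088 + (-0.461)(-0.485792)) / (1 - (-0.461)^2) = 2.77483 / 0.787479 = 3.523688.
  gamma(1) = phi_1 gamma(0) + c_1 = (-0.461)(3.523688) + (-0.485792) = -2.110212.
For k = 2: gamma(2) = phi_1 gamma(1) + c_2
  = (-0.461)(-2.110212) + (-0.312) = 0.660808.
Therefore gamma(2) = 0.6608 (to 4 decimal places).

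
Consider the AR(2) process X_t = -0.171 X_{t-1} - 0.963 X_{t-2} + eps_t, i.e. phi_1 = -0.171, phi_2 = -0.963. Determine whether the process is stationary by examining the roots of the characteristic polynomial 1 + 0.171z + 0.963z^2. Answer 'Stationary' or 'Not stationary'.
\text{Stationary}

The AR(p) characteristic polynomial is P(z) = 1 + 0.171z + 0.963z^2.
Stationarity requires all roots to lie outside the unit circle, i.e. |z| > 1 for every root.
Set 1 + (0.171) z + (0.963) z^2 = 0, i.e. a z^2 + b z + c = 0 with a = 0.963, b = 0.171, c = 1.
Discriminant D = b^2 - 4ac = (0.171)^2 - 4*(0.963)*1 = 0.029241 - (3.852) = -3.822759.
D < 0, so the roots are the complex-conjugate pair z = (-b +/- i sqrt(-D)) / (2a) = -0.0888 +/- 1.0152i.
For a conjugate pair |z|^2 = z * conj(z) = (product of roots) = c/a = 1/(0.963) = 1.038422, so |z| = sqrt(1.038422) = 1.019 for both roots.
Moduli of all roots: 1.0190, 1.0190.
All moduli strictly greater than 1? Yes.
Verdict: Stationary.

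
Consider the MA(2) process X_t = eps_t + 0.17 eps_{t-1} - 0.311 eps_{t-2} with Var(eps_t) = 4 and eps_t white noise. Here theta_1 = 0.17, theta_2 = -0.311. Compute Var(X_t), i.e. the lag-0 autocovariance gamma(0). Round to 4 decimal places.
\gamma(0) = 4.5025

For an MA(q) process X_t = eps_t + sum_i theta_i eps_{t-i} with
Var(eps_t) = sigma^2, the variance is
  gamma(0) = sigma^2 * (1 + sum_i theta_i^2).
  sum_i theta_i^2 = (0.17)^2 + (-0.311)^2 = 0.0289 + 0.096721 = 0.125621.
  gamma(0) = 4 * (1 + 0.125621) = 4 * 1.125621 = 4.502484, which rounds to 4.5025.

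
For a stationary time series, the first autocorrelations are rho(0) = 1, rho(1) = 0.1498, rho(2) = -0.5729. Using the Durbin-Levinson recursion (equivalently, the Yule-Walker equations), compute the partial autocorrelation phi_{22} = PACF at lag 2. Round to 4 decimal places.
\phi_{22} = -0.6090

The PACF at lag k is phi_{kk}, the last component of the solution
to the Yule-Walker system G_k phi = r_k where
  (G_k)_{ij} = rho(|i - j|), (r_k)_i = rho(i), i,j = 1..k.
Equivalently, Durbin-Levinson gives phi_{kk} iteratively:
  phi_{11} = rho(1)
  phi_{kk} = [rho(k) - sum_{j=1..k-1} phi_{k-1,j} rho(k-j)]
            / [1 - sum_{j=1..k-1} phi_{k-1,j} rho(j)],
  phi_{k,j} = phi_{k-1,j} - phi_{kk} phi_{k-1,k-j},  j = 1..k-1.
Step k = 1:
  phi_11 = rho(1) = 0.1498.
Step k = 2:
  phi_22 = [rho(2) - phi_11 rho(1)] / [1 - phi_11 rho(1)] = [-0.5729 - (0.1498)(0.1498)] / [1 - (0.1498)(0.1498)]
         = -0.59534004 / 0.97755996 = -0.609.
Therefore phi_{22} = -0.6090.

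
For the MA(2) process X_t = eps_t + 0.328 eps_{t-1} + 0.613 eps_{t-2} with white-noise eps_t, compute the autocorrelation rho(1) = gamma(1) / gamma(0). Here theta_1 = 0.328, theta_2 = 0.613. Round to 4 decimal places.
\rho(1) = 0.3567

For an MA(q) process with theta_0 = 1, the autocovariance is
  gamma(k) = sigma^2 * sum_{i=0..q-k} theta_i * theta_{i+k},
and rho(k) = gamma(k) / gamma(0). Sigma^2 cancels.
  numerator   = (1)*(0.328) + (0.328)*(0.613) = 0.529064.
  denominator = (1)^2 + (0.328)^2 + (0.613)^2 = 1.483353.
  rho(1) = 0.529064 / 1.483353 = 0.3567.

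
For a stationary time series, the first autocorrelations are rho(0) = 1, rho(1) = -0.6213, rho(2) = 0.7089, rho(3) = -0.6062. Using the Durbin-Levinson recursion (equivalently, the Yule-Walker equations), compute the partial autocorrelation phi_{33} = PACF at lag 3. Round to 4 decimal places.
\phi_{33} = -0.1591

The PACF at lag k is phi_{kk}, the last component of the solution
to the Yule-Walker system G_k phi = r_k where
  (G_k)_{ij} = rho(|i - j|), (r_k)_i = rho(i), i,j = 1..k.
Equivalently, Durbin-Levinson gives phi_{kk} iteratively:
  phi_{11} = rho(1)
  phi_{kk} = [rho(k) - sum_{j=1..k-1} phi_{k-1,j} rho(k-j)]
            / [1 - sum_{j=1..k-1} phi_{k-1,j} rho(j)],
  phi_{k,j} = phi_{k-1,j} - phi_{kk} phi_{k-1,k-j},  j = 1..k-1.
Step k = 1:
  phi_11 = rho(1) = -0.6213.
Step k = 2:
  phi_22 = [rho(2) - phi_11 rho(1)] / [1 - phi_11 rho(1)] = [0.7089 - (-0.6213)(-0.6213)] / [1 - (-0.6213)(-0.6213)]
         = 0.32288631 / 0.61398631 = 0.525885.
  Update: phi_21 = phi_11 - phi_22 phi_11 = -0.6213 - (0.525885)(-0.6213) = -0.294568.
Step k = 3:
  phi_33 = [rho(3) - phi_21 rho(2) - phi_22 rho(1)] / [1 - phi_21 rho(1) - phi_22 rho(2)]
    numerator   = -0.6062 - (-0.294568)(0.7089) - (0.525885)(-0.6213) = -0.07064861
    denominator = 1 - (-0.294568)(-0.6213) - (0.525885)(0.7089) = 0.44418518
  phi_33 = -0.07064861 / 0.44418518 = -0.1591.
Therefore phi_{33} = -0.1591.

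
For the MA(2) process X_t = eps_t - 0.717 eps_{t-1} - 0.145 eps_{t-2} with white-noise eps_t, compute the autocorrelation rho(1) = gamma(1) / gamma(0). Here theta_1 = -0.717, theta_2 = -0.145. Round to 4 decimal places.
\rho(1) = -0.3993

For an MA(q) process with theta_0 = 1, the autocovariance is
  gamma(k) = sigma^2 * sum_{i=0..q-k} theta_i * theta_{i+k},
and rho(k) = gamma(k) / gamma(0). Sigma^2 cancels.
  numerator   = (1)*(-0.717) + (-0.717)*(-0.145) = -0.613035.
  denominator = (1)^2 + (-0.717)^2 + (-0.145)^2 = 1.535114.
  rho(1) = -0.613035 / 1.535114 = -0.3993.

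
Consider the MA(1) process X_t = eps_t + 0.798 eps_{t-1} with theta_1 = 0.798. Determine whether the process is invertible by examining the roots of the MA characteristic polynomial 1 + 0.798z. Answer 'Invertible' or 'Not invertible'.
\text{Invertible}

The MA(q) characteristic polynomial is P(z) = 1 + 0.798z.
Invertibility requires all roots to lie outside the unit circle, i.e. |z| > 1 for every root.
This is linear in z: 1 + (0.798) z = 0  =>  z = -1/(0.798) = -1.253133,  |z| = 1.253133.
Moduli of all roots: 1.2531.
All moduli strictly greater than 1? Yes.
Verdict: Invertible.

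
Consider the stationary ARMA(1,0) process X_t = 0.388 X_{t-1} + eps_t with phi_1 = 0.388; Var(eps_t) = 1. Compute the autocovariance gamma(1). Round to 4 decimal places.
\gamma(1) = 0.4568

Multiply the model equation by X_{t-k} and take expectations. With theta_0 = psi_0 = 1 and psi_j the MA(infinity) weights, this gives
  gamma(k) - sum_i phi_i gamma(k-i) = c_k,
  c_k = sigma^2 * sum_{j=k..q} theta_j psi_{j-k}   (c_k = 0 for k > q),
using gamma(-m) = gamma(m).
Pure AR (q = 0): c_0 = sigma^2 = 1, c_k = 0 for k >= 1.
Equations for k = 0 and k = 1 (AR order 1):
  gamma(0) = phi_1 gamma(1) + c_0
  gamma(1) = phi_1 gamma(0) + c_1
Substituting the second into the first: gamma(0) (1 - phi_1^2) = c_0 + phi_1 c_1, so
  gamma(0) = c_0 / (1 - phi_1^2) = 1 / (1 - (0.388)^2) = 1 / 0.849456 = 1.177224.
  gamma(1) = phi_1 gamma(0) = (0.388)(1.177224) = 0.456763.
Therefore gamma(1) = 0.4568 (to 4 decimal places).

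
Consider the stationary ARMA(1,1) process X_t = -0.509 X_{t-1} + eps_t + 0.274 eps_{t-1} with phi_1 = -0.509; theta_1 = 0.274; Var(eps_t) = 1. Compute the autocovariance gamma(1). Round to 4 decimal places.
\gamma(1) = -0.2729

Multiply the model equation by X_{t-k} and take expectations. With theta_0 = psi_0 = 1 and psi_j the MA(infinity) weights, this gives
  gamma(k) - sum_i phi_i gamma(k-i) = c_k,
  c_k = sigma^2 * sum_{j=k..q} theta_j psi_{j-k}   (c_k = 0 for k > q),
using gamma(-m) = gamma(m).
psi-weights needed (psi_j = theta_j + sum_i phi_i psi_{j-i}):
  psi_1 = theta_1 + phi_1 = 0.274 + (-0.509) = -0.235
Right-hand sides:
  c_0 = sigma^2 (1 + theta_1 psi_1) = 1 * (1 + (0.274)(-0.235)) = 1 * 0.93561 = 0.93561
  c_1 = sigma^2 theta_1 = 1 * (0.274) = 0.274
  c_2 = 0
Equations for k = 0 and k = 1 (AR order 1):
  gamma(0) = phi_1 gamma(1) + c_0
  gamma(1) = phi_1 gamma(0) + c_1
Substituting the second into the first: gamma(0) (1 - phi_1^2) = c_0 + phi_1 c_1, so
  gamma(0) = (c_0 + phi_1 c_1) / (1 - phi_1^2) = (0.93561 + (-0.509)(0.274)) / (1 - (-0.509)^2) = 0.796144 / 0.740919 = 1.074536.
  gamma(1) = phi_1 gamma(0) + c_1 = (-0.509)(1.074536) + (0.274) = -0.272939.
Therefore gamma(1) = -0.2729 (to 4 decimal places).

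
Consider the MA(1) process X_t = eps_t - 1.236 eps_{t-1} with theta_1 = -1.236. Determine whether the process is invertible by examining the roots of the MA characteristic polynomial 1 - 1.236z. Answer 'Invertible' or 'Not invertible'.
\text{Not invertible}

The MA(q) characteristic polynomial is P(z) = 1 - 1.236z.
Invertibility requires all roots to lie outside the unit circle, i.e. |z| > 1 for every root.
This is linear in z: 1 + (-1.236) z = 0  =>  z = -1/(-1.236) = 0.809061,  |z| = 0.809061.
Moduli of all roots: 0.8091.
All moduli strictly greater than 1? No.
Verdict: Not invertible.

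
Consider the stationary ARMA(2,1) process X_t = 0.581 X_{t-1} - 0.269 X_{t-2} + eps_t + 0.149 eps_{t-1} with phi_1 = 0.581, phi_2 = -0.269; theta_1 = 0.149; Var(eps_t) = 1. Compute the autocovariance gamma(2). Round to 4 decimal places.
\gamma(2) = 0.0635

Multiply the model equation by X_{t-k} and take expectations. With theta_0 = psi_0 = 1 and psi_j the MA(infinity) weights, this gives
  gamma(k) - sum_i phi_i gamma(k-i) = c_k,
  c_k = sigma^2 * sum_{j=k..q} theta_j psi_{j-k}   (c_k = 0 for k > q),
using gamma(-m) = gamma(m).
psi-weights needed (psi_j = theta_j + sum_i phi_i psi_{j-i}):
  psi_1 = theta_1 + phi_1 = 0.149 + (0.581) = 0.73
Right-hand sides:
  c_0 = sigma^2 (1 + theta_1 psi_1) = 1 * (1 + (0.149)(0.73)) = 1 * 1.10877 = 1.10877
  c_1 = sigma^2 theta_1 = 1 * (0.149) = 0.149
  c_2 = 0
Equations for k = 0, 1, 2 (AR order 2, c_2 = 0):
  (E0) gamma(0) = phi_1 gamma(1) + phi_2 gamma(2) + c_0
  (E1) gamma(1) = phi_1 gamma(0) + phi_2 gamma(1) + c_1
  (E2) gamma(2) = phi_1 gamma(1) + phi_2 gamma(0)
From (E1): gamma(1) = A gamma(0) + B with
  A = phi_1 / (1 - phi_2) = 0.581 / 1.269 = 0.457841,   B = c_1 / (1 - phi_2) = 0.149 / 1.269 = 0.117415.
Insert (E2) into (E0): gamma(0) (1 - phi_2^2) = phi_1 (1 + phi_2) gamma(1) + c_0.
  phi_1 (1 + phi_2) = (0.581)(0.731) = 0.424711,   1 - phi_2^2 = 0.927639.
Replace gamma(1) by A gamma(0) + B and collect gamma(0):
  gamma(0) [0.927639 - (0.424711)(0.457841)] = (0.424711)(0.117415) + 1.10877
  gamma(0) * 0.733189 = 1.158638
  gamma(0) = 1.158638 / 0.733189 = 1.580271.
  gamma(1) = A gamma(0) + B = (0.457841)(1.580271) + (0.117415) = 0.840928.
  gamma(2) = phi_1 gamma(1) + phi_2 gamma(0) = (0.581)(0.840928) + (-0.269)(1.580271) = 0.063486.
Therefore gamma(2) = 0.0635 (to 4 decimal places).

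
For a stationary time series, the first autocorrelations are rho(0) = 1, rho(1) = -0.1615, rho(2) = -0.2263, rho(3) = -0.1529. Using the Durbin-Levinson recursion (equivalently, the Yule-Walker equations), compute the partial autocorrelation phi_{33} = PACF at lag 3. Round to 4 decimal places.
\phi_{33} = -0.2650

The PACF at lag k is phi_{kk}, the last component of the solution
to the Yule-Walker system G_k phi = r_k where
  (G_k)_{ij} = rho(|i - j|), (r_k)_i = rho(i), i,j = 1..k.
Equivalently, Durbin-Levinson gives phi_{kk} iteratively:
  phi_{11} = rho(1)
  phi_{kk} = [rho(k) - sum_{j=1..k-1} phi_{k-1,j} rho(k-j)]
            / [1 - sum_{j=1..k-1} phi_{k-1,j} rho(j)],
  phi_{k,j} = phi_{k-1,j} - phi_{kk} phi_{k-1,k-j},  j = 1..k-1.
Step k = 1:
  phi_11 = rho(1) = -0.1615.
Step k = 2:
  phi_22 = [rho(2) - phi_11 rho(1)] / [1 - phi_11 rho(1)] = [-0.2263 - (-0.1615)(-0.1615)] / [1 - (-0.1615)(-0.1615)]
         = -0.25238225 / 0.97391775 = -0.259141.
  Update: phi_21 = phi_11 - phi_22 phi_11 = -0.1615 - (-0.259141)(-0.1615) = -0.203351.
Step k = 3:
  phi_33 = [rho(3) - phi_21 rho(2) - phi_22 rho(1)] / [1 - phi_21 rho(1) - phi_22 rho(2)]
    numerator   = -0.1529 - (-0.203351)(-0.2263) - (-0.259141)(-0.1615) = -0.24076971
    denominator = 1 - (-0.203351)(-0.1615) - (-0.259141)(-0.2263) = 0.9085151
  phi_33 = -0.24076971 / 0.9085151 = -0.265.
Therefore phi_{33} = -0.2650.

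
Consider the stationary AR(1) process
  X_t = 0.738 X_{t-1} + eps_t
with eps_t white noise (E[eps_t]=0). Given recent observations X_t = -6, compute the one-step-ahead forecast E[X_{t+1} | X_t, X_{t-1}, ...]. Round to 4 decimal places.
E[X_{t+1} \mid \mathcal F_t] = -4.4280

For an AR(p) model X_t = c + sum_i phi_i X_{t-i} + eps_t, the
one-step-ahead conditional mean is
  E[X_{t+1} | X_t, ...] = c + sum_i phi_i X_{t+1-i}.
Substitute known values:
  E[X_{t+1} | ...] = (0.738) * (-6)
                   = -4.4280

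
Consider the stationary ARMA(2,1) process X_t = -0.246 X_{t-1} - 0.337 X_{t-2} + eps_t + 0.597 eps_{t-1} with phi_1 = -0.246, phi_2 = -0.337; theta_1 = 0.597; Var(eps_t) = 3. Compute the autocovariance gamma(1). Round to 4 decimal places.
\gamma(1) = 0.6069

Multiply the model equation by X_{t-k} and take expectations. With theta_0 = psi_0 = 1 and psi_j the MA(infinity) weights, this gives
  gamma(k) - sum_i phi_i gamma(k-i) = c_k,
  c_k = sigma^2 * sum_{j=k..q} theta_j psi_{j-k}   (c_k = 0 for k > q),
using gamma(-m) = gamma(m).
psi-weights needed (psi_j = theta_j + sum_i phi_i psi_{j-i}):
  psi_1 = theta_1 + phi_1 = 0.597 + (-0.246) = 0.351
Right-hand sides:
  c_0 = sigma^2 (1 + theta_1 psi_1) = 3 * (1 + (0.597)(0.351)) = 3 * 1.209547 = 3.628641
  c_1 = sigma^2 theta_1 = 3 * (0.597) = 1.791
  c_2 = 0
Equations for k = 0, 1, 2 (AR order 2, c_2 = 0):
  (E0) gamma(0) = phi_1 gamma(1) + phi_2 gamma(2) + c_0
  (E1) gamma(1) = phi_1 gamma(0) + phi_2 gamma(1) + c_1
  (E2) gamma(2) = phi_1 gamma(1) + phi_2 gamma(0)
From (E1): gamma(1) = A gamma(0) + B with
  A = phi_1 / (1 - phi_2) = -0.246 / 1.337 = -0.183994,   B = c_1 / (1 - phi_2) = 1.791 / 1.337 = 1.339566.
Insert (E2) into (E0): gamma(0) (1 - phi_2^2) = phi_1 (1 + phi_2) gamma(1) + c_0.
  phi_1 (1 + phi_2) = (-0.246)(0.663) = -0.163098,   1 - phi_2^2 = 0.886431.
Replace gamma(1) by A gamma(0) + B and collect gamma(0):
  gamma(0) [0.886431 - (-0.163098)(-0.183994)] = (-0.163098)(1.339566) + 3.628641
  gamma(0) * 0.856422 = 3.41016
  gamma(0) = 3.41016 / 0.856422 = 3.98187.
  gamma(1) = A gamma(0) + B = (-0.183994)(3.98187) + (1.339566) = 0.606926.
Therefore gamma(1) = 0.6069 (to 4 decimal places).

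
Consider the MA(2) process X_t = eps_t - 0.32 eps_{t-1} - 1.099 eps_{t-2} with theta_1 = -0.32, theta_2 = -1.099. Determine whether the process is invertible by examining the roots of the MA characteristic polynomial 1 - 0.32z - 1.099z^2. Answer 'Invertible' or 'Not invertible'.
\text{Not invertible}

The MA(q) characteristic polynomial is P(z) = 1 - 0.32z - 1.099z^2.
Invertibility requires all roots to lie outside the unit circle, i.e. |z| > 1 for every root.
Set 1 + (-0.32) z + (-1.099) z^2 = 0, i.e. a z^2 + b z + c = 0 with a = -1.099, b = -0.32, c = 1.
Discriminant D = b^2 - 4ac = (-0.32)^2 - 4*(-1.099)*1 = 0.1024 - (-4.396) = 4.4984.
D >= 0, so the roots are real: z = (-b +/- sqrt(D)) / (2a) = (0.32 +/- 2.120943) / (-2.198).
  z_1 = (0.32 + 2.120943) / (-2.198) = -1.1105,   |z_1| = 1.1105.
  z_2 = (0.32 - 2.120943) / (-2.198) = 0.8194,   |z_2| = 0.8194.
Moduli of all roots: 1.1105, 0.8194.
All moduli strictly greater than 1? No.
Verdict: Not invertible.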